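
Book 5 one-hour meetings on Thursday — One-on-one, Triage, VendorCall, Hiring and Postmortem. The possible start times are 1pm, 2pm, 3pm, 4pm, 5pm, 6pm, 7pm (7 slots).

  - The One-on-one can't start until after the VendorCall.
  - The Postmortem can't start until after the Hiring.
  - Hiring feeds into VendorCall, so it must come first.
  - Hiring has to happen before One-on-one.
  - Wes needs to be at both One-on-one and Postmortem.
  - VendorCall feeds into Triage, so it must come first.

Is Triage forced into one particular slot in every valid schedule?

Triage can be 3pm (e.g. VendorCall=2pm, One-on-one=3pm, Hiring=1pm, Postmortem=2pm, Triage=3pm) or 4pm (e.g. One-on-one -> 3pm; Triage -> 4pm; Hiring -> 1pm; VendorCall -> 2pm; Postmortem -> 2pm).

No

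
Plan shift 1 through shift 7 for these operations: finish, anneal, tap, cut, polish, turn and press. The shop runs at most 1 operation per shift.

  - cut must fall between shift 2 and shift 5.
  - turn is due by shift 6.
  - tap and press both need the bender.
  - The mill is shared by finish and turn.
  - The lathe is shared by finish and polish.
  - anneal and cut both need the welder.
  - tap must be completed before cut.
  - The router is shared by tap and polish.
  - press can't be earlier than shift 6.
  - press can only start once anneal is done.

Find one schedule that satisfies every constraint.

cut in shift 2; polish in shift 7; turn in shift 3; finish in shift 5; tap in shift 1; anneal in shift 4; press in shift 6

Checking: anneal(shift 4) before press(shift 6); tap(shift 1) before cut(shift 2); tap(shift 1) != polish(shift 7); finish(shift 5) != polish(shift 7); finish(shift 5) != turn(shift 3); anneal(shift 4) != cut(shift 2); tap(shift 1) != press(shift 6); press=shift 6 in [shift 6,shift 7]; turn=shift 3 in [shift 1,shift 6]; cut=shift 2 in [shift 2,shift 5]; max 1 per shift (cap 1).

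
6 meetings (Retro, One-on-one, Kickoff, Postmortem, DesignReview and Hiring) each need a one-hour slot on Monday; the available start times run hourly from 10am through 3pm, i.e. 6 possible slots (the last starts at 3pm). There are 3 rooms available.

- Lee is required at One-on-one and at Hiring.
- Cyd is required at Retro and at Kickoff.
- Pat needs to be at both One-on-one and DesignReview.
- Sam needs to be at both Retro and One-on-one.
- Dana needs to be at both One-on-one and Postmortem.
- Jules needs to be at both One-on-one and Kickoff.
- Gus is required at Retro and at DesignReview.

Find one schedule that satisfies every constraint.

DesignReview=12pm, Postmortem=10am, Retro=10am, Hiring=10am, Kickoff=12pm, One-on-one=11am

Checking: Retro(10am) != Kickoff(12pm); Retro(10am) != One-on-one(11am); One-on-one(11am) != Hiring(10am); One-on-one(11am) != Kickoff(12pm); One-on-one(11am) != DesignReview(12pm); Retro(10am) != DesignReview(12pm); One-on-one(11am) != Postmortem(10am); max 3 per slot (cap 3).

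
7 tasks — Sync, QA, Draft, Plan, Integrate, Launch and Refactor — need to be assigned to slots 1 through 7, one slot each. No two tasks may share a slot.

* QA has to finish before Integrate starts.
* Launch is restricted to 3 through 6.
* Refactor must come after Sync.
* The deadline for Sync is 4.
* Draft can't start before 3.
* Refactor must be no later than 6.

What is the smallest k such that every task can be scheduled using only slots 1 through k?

The precedence chain requires at least 2 distinct slots.
With at most 1 per slot and 7 tasks, at least 7 slots are needed.
Draft can't be placed before 3, so the schedule must run through at least slot 3.
7 works (last occupied slot: 7): for example Plan -> 7, Refactor -> 2, Launch -> 3, Sync -> 1, Integrate -> 6, Draft -> 4, QA -> 5.

7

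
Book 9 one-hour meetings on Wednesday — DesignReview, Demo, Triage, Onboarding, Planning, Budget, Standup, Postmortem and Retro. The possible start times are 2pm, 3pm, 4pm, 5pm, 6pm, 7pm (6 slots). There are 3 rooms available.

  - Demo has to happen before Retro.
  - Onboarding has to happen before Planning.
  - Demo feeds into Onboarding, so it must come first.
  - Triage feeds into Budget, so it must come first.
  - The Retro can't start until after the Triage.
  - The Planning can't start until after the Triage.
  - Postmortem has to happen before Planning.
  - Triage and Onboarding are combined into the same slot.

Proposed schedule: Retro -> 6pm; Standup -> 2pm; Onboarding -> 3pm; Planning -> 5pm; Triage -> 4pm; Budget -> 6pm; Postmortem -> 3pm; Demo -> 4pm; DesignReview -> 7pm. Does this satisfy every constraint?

Invalid. Demo feeds into Onboarding, so it must come first.

Triage feeds into Budget, so it must come first — holds.
Triage and Onboarding are combined into the same slot — violated.
The Retro can't start until after the Triage — holds.
Postmortem has to happen before Planning — holds.
Onboarding has to happen before Planning — holds.
There are 3 rooms available — holds.
The Planning can't start until after the Triage — holds.
Demo feeds into Onboarding, so it must come first — violated.
Demo has to happen before Retro — holds.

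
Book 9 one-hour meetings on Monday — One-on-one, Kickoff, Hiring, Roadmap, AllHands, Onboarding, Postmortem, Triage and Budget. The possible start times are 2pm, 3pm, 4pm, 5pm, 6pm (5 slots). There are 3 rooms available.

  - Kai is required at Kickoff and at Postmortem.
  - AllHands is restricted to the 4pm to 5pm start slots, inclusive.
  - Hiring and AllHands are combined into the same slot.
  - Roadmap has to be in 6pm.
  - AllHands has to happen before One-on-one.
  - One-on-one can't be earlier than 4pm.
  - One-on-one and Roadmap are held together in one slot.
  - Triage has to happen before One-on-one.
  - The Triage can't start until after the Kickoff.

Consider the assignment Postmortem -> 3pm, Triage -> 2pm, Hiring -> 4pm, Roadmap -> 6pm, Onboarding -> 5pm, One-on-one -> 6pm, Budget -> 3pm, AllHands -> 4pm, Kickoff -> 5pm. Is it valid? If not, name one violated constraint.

No — it violates: The Triage can't start until after the Kickoff

Hiring and AllHands are combined into the same slot — holds.
One-on-one and Roadmap are held together in one slot — holds.
Triage has to happen before One-on-one — holds.
The Triage can't start until after the Kickoff — violated.
AllHands has to happen before One-on-one — holds.
One-on-one can't be earlier than 4pm — holds.
Kai is required at Kickoff and at Postmortem — holds.
There are 3 rooms available — holds.
AllHands is restricted to the 4pm to 5pm start slots, inclusive — holds.
Roadmap has to be in 6pm — holds.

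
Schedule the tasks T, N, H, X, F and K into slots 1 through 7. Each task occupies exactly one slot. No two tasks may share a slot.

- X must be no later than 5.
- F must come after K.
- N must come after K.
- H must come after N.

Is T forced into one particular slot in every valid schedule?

T can be 1 (e.g. N=4; T=1; H=5; F=6; K=3; X=2) or 2 (e.g. K -> 3, H -> 5, T -> 2, X -> 1, F -> 6, N -> 4).

No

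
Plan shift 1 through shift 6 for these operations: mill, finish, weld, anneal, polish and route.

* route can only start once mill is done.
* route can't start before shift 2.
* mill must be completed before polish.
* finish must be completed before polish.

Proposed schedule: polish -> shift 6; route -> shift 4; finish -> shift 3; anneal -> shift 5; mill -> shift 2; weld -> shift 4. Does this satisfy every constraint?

mill must be completed before polish — holds.
route can only start once mill is done — holds.
route can't start before shift 2 — holds.
finish must be completed before polish — holds.

Yes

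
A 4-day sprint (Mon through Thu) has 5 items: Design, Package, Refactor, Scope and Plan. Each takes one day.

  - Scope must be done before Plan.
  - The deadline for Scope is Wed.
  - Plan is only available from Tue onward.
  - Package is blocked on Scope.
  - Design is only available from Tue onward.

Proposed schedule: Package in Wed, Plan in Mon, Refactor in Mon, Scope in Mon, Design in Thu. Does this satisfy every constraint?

No — it violates: Plan is only available from Tue onward

Package is blocked on Scope — holds.
Plan is only available from Tue onward — violated.
The deadline for Scope is Wed — holds.
Design is only available from Tue onward — holds.
Scope must be done before Plan — violated.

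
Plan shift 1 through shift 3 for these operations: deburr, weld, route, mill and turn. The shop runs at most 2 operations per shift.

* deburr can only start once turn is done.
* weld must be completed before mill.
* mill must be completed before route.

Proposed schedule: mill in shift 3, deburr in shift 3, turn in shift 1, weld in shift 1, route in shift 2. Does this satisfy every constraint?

mill must be completed before route — violated.
weld must be completed before mill — holds.
deburr can only start once turn is done — holds.
The shop runs at most 2 operations per shift — holds.

Invalid. mill must be completed before route.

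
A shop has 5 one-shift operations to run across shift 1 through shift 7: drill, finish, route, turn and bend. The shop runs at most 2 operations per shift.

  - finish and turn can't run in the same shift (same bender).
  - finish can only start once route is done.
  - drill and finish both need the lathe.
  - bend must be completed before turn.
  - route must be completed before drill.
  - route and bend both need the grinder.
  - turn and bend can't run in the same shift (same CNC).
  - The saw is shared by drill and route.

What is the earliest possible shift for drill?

Precedence pushes drill to at least shift 2.
drill at shift 2 is achievable: bend -> shift 2; turn -> shift 4; route -> shift 1; drill -> shift 2; finish -> shift 3.

shift 2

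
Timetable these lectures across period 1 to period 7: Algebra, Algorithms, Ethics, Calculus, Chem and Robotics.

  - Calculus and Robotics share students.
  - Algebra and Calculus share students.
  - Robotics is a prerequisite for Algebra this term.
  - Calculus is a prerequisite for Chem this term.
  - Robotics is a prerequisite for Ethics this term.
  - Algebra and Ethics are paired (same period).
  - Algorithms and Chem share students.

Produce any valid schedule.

Robotics=period 1, Chem=period 4, Ethics=period 2, Algorithms=period 1, Calculus=period 3, Algebra=period 2

Checking: Robotics(period 1) before Algebra(period 2); Calculus(period 3) before Chem(period 4); Robotics(period 1) before Ethics(period 2); Algebra(period 2) != Calculus(period 3); Algorithms(period 1) != Chem(period 4); Calculus(period 3) != Robotics(period 1); Algebra = Ethics = period 2.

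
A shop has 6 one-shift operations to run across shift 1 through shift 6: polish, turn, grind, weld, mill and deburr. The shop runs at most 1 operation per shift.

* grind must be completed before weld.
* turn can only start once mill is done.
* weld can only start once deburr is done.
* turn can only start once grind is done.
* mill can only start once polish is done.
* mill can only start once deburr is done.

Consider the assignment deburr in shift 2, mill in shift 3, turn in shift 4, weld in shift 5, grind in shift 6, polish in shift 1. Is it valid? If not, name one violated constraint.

No. turn can only start once grind is done is not satisfied.

The shop runs at most 1 operation per shift — holds.
grind must be completed before weld — violated.
weld can only start once deburr is done — holds.
mill can only start once deburr is done — holds.
turn can only start once grind is done — violated.
turn can only start once mill is done — holds.
mill can only start once polish is done — holds.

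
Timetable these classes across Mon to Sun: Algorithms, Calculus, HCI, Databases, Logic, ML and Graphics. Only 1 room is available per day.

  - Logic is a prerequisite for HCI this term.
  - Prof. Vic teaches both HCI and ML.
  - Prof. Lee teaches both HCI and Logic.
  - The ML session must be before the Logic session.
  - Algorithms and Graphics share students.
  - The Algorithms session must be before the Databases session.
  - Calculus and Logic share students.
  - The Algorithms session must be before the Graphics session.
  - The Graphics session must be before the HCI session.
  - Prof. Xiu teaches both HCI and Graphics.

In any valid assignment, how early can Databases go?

Tue

Precedence pushes Databases to at least Tue.
Databases at Tue is achievable: Algorithms -> Mon, Calculus -> Sun, ML -> Wed, Databases -> Tue, Graphics -> Fri, Logic -> Thu, HCI -> Sat.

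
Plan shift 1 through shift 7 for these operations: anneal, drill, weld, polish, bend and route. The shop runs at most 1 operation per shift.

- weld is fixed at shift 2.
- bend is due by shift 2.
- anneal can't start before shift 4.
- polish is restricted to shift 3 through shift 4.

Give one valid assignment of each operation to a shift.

weld=shift 2; bend=shift 1; route=shift 6; anneal=shift 4; polish=shift 3; drill=shift 5

Checking: polish=shift 3 in [shift 3,shift 4]; anneal=shift 4 in [shift 4,shift 7]; weld=shift 2 in [shift 2,shift 2]; bend=shift 1 in [shift 1,shift 2]; max 1 per shift (cap 1).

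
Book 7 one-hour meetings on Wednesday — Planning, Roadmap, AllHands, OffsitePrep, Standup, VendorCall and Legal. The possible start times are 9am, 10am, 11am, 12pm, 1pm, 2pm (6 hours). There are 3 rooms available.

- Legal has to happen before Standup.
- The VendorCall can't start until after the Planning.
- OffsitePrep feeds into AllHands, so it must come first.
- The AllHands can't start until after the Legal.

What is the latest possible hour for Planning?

1pm

Downstream work caps Planning at 1pm.
Planning at 1pm is achievable: Planning=1pm, OffsitePrep=9am, VendorCall=2pm, Roadmap=9am, Legal=9am, AllHands=10am, Standup=10am.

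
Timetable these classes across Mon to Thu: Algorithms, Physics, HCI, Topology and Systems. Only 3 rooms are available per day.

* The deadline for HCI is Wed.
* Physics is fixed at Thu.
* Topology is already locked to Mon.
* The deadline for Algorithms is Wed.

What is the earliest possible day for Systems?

Mon

Systems at Mon is achievable: Algorithms -> Mon; Systems -> Mon; Topology -> Mon; Physics -> Thu; HCI -> Tue.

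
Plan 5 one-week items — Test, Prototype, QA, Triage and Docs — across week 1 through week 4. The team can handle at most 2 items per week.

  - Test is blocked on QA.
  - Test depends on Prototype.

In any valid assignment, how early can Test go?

week 2

Precedence pushes Test to at least week 2.
Test at week 2 is achievable: Triage in week 2, Docs in week 3, Prototype in week 1, QA in week 1, Test in week 2.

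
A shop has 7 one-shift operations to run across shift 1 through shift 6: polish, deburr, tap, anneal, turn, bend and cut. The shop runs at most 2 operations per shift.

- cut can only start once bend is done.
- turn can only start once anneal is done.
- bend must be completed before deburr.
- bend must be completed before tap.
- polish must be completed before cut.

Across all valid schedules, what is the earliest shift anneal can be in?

shift 1

Downstream work caps anneal at shift 5.
anneal at shift 1 is achievable: deburr in shift 2; anneal in shift 1; bend in shift 1; tap in shift 3; polish in shift 2; cut in shift 3; turn in shift 4.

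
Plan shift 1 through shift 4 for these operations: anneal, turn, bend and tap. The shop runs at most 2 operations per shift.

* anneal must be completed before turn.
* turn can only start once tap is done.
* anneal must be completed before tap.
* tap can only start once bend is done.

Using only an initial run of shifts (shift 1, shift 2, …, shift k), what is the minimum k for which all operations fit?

3 shifts

The precedence chain requires at least 3 distinct shifts.
With at most 2 per shift and 4 operations, at least 2 shifts are needed.
3 works (last occupied shift: shift 3): for example anneal=shift 1, tap=shift 2, turn=shift 3, bend=shift 1.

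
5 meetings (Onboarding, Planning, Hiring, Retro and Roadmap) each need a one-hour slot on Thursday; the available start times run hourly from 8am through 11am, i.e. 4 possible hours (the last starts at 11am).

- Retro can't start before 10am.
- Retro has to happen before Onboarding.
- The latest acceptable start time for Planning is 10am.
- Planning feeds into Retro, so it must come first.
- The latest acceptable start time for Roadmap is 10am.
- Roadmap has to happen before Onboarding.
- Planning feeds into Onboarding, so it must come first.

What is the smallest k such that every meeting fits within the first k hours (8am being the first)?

4 hours

The precedence chain requires at least 3 distinct hours.
Propagating the time windows through the other constraints, Onboarding can't land before 11am — that is hour 4 counting from 8am — so the schedule must run through at least 4 hours.
4 works (last occupied hour: 11am): for example Retro -> 10am; Hiring -> 8am; Onboarding -> 11am; Roadmap -> 8am; Planning -> 8am.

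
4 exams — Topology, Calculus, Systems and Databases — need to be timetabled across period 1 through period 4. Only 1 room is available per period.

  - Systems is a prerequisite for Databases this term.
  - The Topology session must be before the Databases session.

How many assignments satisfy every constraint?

Splitting on Topology: it can be period 1 (3), period 2 (3), period 3 (2). Listing each branch's schedules as (Calculus, Systems, Databases) by period number:
Topology=period 1: (2,3,4) (3,2,4) (4,2,3) — 3.
Topology=period 2: (1,3,4) (3,1,4) (4,1,3) — 3.
Topology=period 3: (1,2,4) (2,1,4) — 2.
Summing: 3 + 3 + 2 = 8.

8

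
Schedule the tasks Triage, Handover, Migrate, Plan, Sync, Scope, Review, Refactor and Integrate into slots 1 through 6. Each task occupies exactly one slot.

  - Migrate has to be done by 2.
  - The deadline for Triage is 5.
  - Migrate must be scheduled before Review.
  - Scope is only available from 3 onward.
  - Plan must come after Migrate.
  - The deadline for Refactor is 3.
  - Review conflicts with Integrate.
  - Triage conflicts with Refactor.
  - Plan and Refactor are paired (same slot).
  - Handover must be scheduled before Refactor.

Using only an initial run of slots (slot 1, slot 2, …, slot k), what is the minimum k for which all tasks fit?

3

The precedence chain requires at least 2 distinct slots.
Scope can't be placed before 3, so the schedule must run through at least slot 3.
3 works (last occupied slot: 3): for example Handover -> 1; Refactor -> 2; Plan -> 2; Triage -> 1; Integrate -> 1; Review -> 2; Sync -> 1; Scope -> 3; Migrate -> 1.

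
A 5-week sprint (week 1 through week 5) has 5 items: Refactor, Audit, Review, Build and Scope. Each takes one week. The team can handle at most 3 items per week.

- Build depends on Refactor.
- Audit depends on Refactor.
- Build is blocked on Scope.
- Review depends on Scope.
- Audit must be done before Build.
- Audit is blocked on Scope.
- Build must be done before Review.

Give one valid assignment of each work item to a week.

Review -> week 4; Audit -> week 2; Scope -> week 1; Refactor -> week 1; Build -> week 3

Checking: Scope(week 1) before Review(week 4); Build(week 3) before Review(week 4); Refactor(week 1) before Audit(week 2); Refactor(week 1) before Build(week 3); Scope(week 1) before Audit(week 2); Audit(week 2) before Build(week 3); Scope(week 1) before Build(week 3); max 2 per week (cap 3).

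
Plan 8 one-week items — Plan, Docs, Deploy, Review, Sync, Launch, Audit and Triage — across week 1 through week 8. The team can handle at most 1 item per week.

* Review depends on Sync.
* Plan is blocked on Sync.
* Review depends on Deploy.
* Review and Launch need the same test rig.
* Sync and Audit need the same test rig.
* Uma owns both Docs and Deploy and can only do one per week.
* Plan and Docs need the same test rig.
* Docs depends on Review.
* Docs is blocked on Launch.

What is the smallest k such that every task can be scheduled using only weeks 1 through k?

The precedence chain requires at least 3 distinct weeks.
With at most 1 per week and 8 tasks, at least 8 weeks are needed.
8 works (last occupied week: week 8): for example Plan=week 6; Review=week 3; Triage=week 8; Launch=week 4; Audit=week 7; Sync=week 1; Deploy=week 2; Docs=week 5.

8 weeks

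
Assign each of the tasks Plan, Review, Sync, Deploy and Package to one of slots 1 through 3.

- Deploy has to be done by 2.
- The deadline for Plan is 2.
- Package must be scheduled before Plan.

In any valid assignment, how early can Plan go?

2

Precedence pushes Plan to at least 2; Plan's own window allows nothing later than 2.
Plan at 2 is achievable: Sync -> 1; Deploy -> 1; Review -> 1; Package -> 1; Plan -> 2.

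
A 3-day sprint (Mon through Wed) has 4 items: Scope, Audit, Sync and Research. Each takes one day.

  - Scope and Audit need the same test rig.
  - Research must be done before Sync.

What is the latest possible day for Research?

Downstream work caps Research at Tue.
Research at Tue is achievable: Sync -> Wed; Research -> Tue; Scope -> Mon; Audit -> Tue.

Tue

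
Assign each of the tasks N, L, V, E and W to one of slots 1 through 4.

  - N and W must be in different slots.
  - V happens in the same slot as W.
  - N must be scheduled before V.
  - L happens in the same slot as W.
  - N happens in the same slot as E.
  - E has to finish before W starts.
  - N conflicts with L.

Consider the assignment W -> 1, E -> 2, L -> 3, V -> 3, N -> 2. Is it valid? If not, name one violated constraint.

Invalid. L happens in the same slot as W.

N must be scheduled before V — holds.
V happens in the same slot as W — violated.
N and W must be in different slots — holds.
N happens in the same slot as E — holds.
L happens in the same slot as W — violated.
N conflicts with L — holds.
E has to finish before W starts — violated.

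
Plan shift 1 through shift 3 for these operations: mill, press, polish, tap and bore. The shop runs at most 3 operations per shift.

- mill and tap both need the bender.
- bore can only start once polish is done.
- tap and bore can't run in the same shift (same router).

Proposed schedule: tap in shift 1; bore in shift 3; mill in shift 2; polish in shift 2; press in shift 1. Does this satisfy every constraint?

Yes, all constraints hold

tap and bore can't run in the same shift (same router) — holds.
bore can only start once polish is done — holds.
mill and tap both need the bender — holds.
The shop runs at most 3 operations per shift — holds.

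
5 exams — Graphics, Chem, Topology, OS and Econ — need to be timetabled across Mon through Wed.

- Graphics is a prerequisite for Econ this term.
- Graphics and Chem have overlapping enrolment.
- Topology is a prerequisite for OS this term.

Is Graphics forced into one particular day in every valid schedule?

Graphics can be Mon (e.g. OS=Tue, Econ=Tue, Graphics=Mon, Topology=Mon, Chem=Tue) or Tue (e.g. Econ in Wed; Chem in Mon; OS in Tue; Graphics in Tue; Topology in Mon).

No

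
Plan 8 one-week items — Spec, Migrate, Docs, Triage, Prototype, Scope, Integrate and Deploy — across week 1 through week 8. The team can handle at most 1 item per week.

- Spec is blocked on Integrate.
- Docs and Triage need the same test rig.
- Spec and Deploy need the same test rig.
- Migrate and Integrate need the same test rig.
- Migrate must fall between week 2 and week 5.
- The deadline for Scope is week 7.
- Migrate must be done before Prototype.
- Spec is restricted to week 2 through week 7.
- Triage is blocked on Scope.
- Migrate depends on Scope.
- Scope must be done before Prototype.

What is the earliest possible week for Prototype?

week 3

Precedence pushes Prototype to at least week 3.
Prototype at week 3 is achievable: Integrate -> week 4, Spec -> week 5, Docs -> week 7, Scope -> week 1, Deploy -> week 8, Migrate -> week 2, Triage -> week 6, Prototype -> week 3.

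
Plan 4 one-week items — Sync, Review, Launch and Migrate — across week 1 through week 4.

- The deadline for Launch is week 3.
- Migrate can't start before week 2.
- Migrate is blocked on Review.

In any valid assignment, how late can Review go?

Downstream work caps Review at week 3.
Review at week 3 is achievable: Sync=week 1, Launch=week 1, Migrate=week 4, Review=week 3.

week 3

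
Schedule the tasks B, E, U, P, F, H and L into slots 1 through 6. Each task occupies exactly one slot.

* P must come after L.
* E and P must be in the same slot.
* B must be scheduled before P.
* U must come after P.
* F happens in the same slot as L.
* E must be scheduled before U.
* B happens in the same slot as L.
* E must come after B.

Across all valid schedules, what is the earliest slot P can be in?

Precedence pushes P to at least 2; downstream work caps P at 5.
P at 2 is achievable: H in 1; E in 2; B in 1; F in 1; U in 3; L in 1; P in 2.

2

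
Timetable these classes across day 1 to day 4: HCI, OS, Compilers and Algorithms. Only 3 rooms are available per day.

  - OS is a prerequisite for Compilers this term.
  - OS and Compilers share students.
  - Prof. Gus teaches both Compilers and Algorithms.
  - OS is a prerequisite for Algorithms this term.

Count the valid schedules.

32

Splitting on HCI: it can be day 1 (8), day 2 (8), day 3 (8), day 4 (8). Listing each branch's schedules as (OS, Compilers, Algorithms) by day number:
HCI=day 1: (1,2,3) (1,2,4) (1,3,2) (1,3,4) (1,4,2) (1,4,3) (2,3,4) (2,4,3) — 8.
HCI=day 2: (1,2,3) (1,2,4) (1,3,2) (1,3,4) (1,4,2) (1,4,3) (2,3,4) (2,4,3) — 8.
HCI=day 3: (1,2,3) (1,2,4) (1,3,2) (1,3,4) (1,4,2) (1,4,3) (2,3,4) (2,4,3) — 8.
HCI=day 4: (1,2,3) (1,2,4) (1,3,2) (1,3,4) (1,4,2) (1,4,3) (2,3,4) (2,4,3) — 8.
Summing: 8 + 8 + 8 + 8 = 32.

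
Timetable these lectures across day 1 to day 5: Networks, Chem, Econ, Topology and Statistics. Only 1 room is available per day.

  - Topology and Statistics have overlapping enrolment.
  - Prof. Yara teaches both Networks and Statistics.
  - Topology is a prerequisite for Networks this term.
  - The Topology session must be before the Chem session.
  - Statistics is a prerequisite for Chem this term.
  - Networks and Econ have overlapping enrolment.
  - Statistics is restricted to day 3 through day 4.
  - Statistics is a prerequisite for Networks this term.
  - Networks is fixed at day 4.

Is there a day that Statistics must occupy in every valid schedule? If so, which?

day 3

Statistics's window is day 3–day 4.
Networks is fixed at day 4, and Statistics can't share a day with Networks.
So Statistics must be day 3.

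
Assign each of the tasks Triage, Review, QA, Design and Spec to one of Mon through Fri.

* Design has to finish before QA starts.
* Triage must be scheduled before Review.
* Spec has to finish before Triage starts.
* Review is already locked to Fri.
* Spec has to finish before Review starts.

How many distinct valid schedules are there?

Splitting on Triage: it can be Tue (10), Wed (20), Thu (30). Listing each branch's schedules as (Review, QA, Design, Spec):
Triage=Tue: (Fri,Tue,Mon,Mon) (Fri,Wed,Mon,Mon) (Fri,Wed,Tue,Mon) (Fri,Thu,Mon,Mon) (Fri,Thu,Tue,Mon) (Fri,Thu,Wed,Mon) (Fri,Fri,Mon,Mon) (Fri,Fri,Tue,Mon) (Fri,Fri,Wed,Mon) (Fri,Fri,Thu,Mon) — 10.
Triage=Wed: (Fri,Tue,Mon,Mon) (Fri,Tue,Mon,Tue) (Fri,Wed,Mon,Mon) (Fri,Wed,Mon,Tue) (Fri,Wed,Tue,Mon) (Fri,Wed,Tue,Tue) (Fri,Thu,Mon,Mon) (Fri,Thu,Mon,Tue) (Fri,Thu,Tue,Mon) (Fri,Thu,Tue,Tue) (Fri,Thu,Wed,Mon) (Fri,Thu,Wed,Tue) (Fri,Fri,Mon,Mon) (Fri,Fri,Mon,Tue) (Fri,Fri,Tue,Mon) (Fri,Fri,Tue,Tue) (Fri,Fri,Wed,Mon) (Fri,Fri,Wed,Tue) (Fri,Fri,Thu,Mon) (Fri,Fri,Thu,Tue) — 20.
Triage=Thu: (Fri,Tue,Mon,Mon) (Fri,Tue,Mon,Tue) (Fri,Tue,Mon,Wed) (Fri,Wed,Mon,Mon) (Fri,Wed,Mon,Tue) (Fri,Wed,Mon,Wed) (Fri,Wed,Tue,Mon) (Fri,Wed,Tue,Tue) (Fri,Wed,Tue,Wed) (Fri,Thu,Mon,Mon) (Fri,Thu,Mon,Tue) (Fri,Thu,Mon,Wed) (Fri,Thu,Tue,Mon) (Fri,Thu,Tue,Tue) (Fri,Thu,Tue,Wed) (Fri,Thu,Wed,Mon) (Fri,Thu,Wed,Tue) (Fri,Thu,Wed,Wed) (Fri,Fri,Mon,Mon) (Fri,Fri,Mon,Tue) (Fri,Fri,Mon,Wed) (Fri,Fri,Tue,Mon) (Fri,Fri,Tue,Tue) (Fri,Fri,Tue,Wed) (Fri,Fri,Wed,Mon) (Fri,Fri,Wed,Tue) (Fri,Fri,Wed,Wed) (Fri,Fri,Thu,Mon) (Fri,Fri,Thu,Tue) (Fri,Fri,Thu,Wed) — 30.
Summing: 10 + 20 + 30 = 60.

60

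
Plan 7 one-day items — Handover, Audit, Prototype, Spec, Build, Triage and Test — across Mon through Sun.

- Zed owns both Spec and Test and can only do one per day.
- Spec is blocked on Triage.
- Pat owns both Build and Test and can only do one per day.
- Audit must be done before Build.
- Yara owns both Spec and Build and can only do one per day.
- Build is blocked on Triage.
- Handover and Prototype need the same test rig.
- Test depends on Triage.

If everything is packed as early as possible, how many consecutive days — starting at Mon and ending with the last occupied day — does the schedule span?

The precedence chain requires at least 2 distinct days.
Those bounds only give 2; check 3 days directly (anything shorter is at least as hard).
Could 3 days be enough, i.e. nothing placed later than Wed? No: Test must come after Triage (at Mon or later) → {Tue, Wed}; Triage must come before Test (at Wed or earlier) → {Mon, Tue}; Spec must come after Triage (at Mon or later) → {Tue, Wed}; Build must come after Audit (at Mon or later) → {Tue, Wed}; Spec, Build and Test must all be in different days (Spec/Build can't share; Spec/Test can't share; Build/Test can't share), but they are limited to Spec in {Tue, Wed}, Build in {Tue, Wed}, Test in {Tue, Wed} — together just 2 days: 3 work items can't fit in 2 distinct days.
So 3 days is not enough.
4 works (last occupied day: Thu): for example Build -> Tue, Test -> Thu, Handover -> Mon, Prototype -> Tue, Triage -> Mon, Audit -> Mon, Spec -> Wed.

4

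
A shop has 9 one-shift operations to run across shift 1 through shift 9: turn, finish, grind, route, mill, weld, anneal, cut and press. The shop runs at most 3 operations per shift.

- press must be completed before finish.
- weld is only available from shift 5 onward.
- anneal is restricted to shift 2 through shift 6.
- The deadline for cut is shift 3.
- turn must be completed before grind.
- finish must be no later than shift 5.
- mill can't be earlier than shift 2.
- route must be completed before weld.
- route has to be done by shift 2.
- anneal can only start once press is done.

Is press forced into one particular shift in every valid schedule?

No

press can be shift 1 (e.g. route=shift 1, turn=shift 3, press=shift 1, cut=shift 1, anneal=shift 2, finish=shift 2, weld=shift 5, grind=shift 4, mill=shift 2) or shift 2 (e.g. route=shift 1, cut=shift 1, turn=shift 1, weld=shift 5, finish=shift 3, press=shift 2, anneal=shift 3, grind=shift 2, mill=shift 2).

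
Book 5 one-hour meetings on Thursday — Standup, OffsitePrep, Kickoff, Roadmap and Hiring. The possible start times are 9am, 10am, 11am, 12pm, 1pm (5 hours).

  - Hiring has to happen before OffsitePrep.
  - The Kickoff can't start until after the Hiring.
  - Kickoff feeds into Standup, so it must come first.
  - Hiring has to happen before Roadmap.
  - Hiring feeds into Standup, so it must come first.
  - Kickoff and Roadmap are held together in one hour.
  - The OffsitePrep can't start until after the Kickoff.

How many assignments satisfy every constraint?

20

Splitting on Standup: it can be 11am (3), 12pm (7), 1pm (10). Listing each branch's schedules as (OffsitePrep, Kickoff, Roadmap, Hiring):
Standup=11am: (11am,10am,10am,9am) (12pm,10am,10am,9am) (1pm,10am,10am,9am) — 3.
Standup=12pm: (11am,10am,10am,9am) (12pm,10am,10am,9am) (12pm,11am,11am,9am) (12pm,11am,11am,10am) (1pm,10am,10am,9am) (1pm,11am,11am,9am) (1pm,11am,11am,10am) — 7.
Standup=1pm: (11am,10am,10am,9am) (12pm,10am,10am,9am) (12pm,11am,11am,9am) (12pm,11am,11am,10am) (1pm,10am,10am,9am) (1pm,11am,11am,9am) (1pm,11am,11am,10am) (1pm,12pm,12pm,9am) (1pm,12pm,12pm,10am) (1pm,12pm,12pm,11am) — 10.
Summing: 3 + 7 + 10 = 20.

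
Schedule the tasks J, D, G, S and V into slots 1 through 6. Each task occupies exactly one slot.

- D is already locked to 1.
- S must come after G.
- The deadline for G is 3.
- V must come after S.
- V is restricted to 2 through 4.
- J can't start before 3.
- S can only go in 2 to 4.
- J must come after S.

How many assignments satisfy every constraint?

Splitting on J: it can be 3 (2), 4 (4), 5 (4), 6 (4). Listing each branch's schedules as (D, G, S, V):
J=3: (1,1,2,3) (1,1,2,4) — 2.
J=4: (1,1,2,3) (1,1,2,4) (1,1,3,4) (1,2,3,4) — 4.
J=5: (1,1,2,3) (1,1,2,4) (1,1,3,4) (1,2,3,4) — 4.
J=6: (1,1,2,3) (1,1,2,4) (1,1,3,4) (1,2,3,4) — 4.
Summing: 2 + 4 + 4 + 4 = 14.

14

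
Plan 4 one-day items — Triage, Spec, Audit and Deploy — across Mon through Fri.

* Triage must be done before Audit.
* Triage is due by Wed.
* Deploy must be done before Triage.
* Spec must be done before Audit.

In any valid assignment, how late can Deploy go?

Downstream work caps Deploy at Tue.
Deploy at Tue is achievable: Spec=Mon, Audit=Thu, Deploy=Tue, Triage=Wed.

Tue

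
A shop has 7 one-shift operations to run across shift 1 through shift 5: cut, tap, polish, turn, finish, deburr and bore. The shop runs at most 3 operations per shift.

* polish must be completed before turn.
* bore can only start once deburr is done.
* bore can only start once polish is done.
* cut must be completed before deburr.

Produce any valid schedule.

deburr in shift 2, tap in shift 1, turn in shift 2, cut in shift 1, bore in shift 3, polish in shift 1, finish in shift 2

Checking: cut(shift 1) before deburr(shift 2); polish(shift 1) before bore(shift 3); polish(shift 1) before turn(shift 2); deburr(shift 2) before bore(shift 3); max 3 per shift (cap 3).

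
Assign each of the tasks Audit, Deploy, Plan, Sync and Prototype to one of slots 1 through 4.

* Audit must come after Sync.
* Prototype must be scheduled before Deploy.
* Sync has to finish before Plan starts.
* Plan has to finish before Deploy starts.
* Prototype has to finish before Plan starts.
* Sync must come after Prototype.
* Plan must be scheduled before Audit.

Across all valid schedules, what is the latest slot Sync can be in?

Precedence pushes Sync to at least 2; downstream work caps Sync at 2.
Sync at 2 is achievable: Deploy=4, Audit=4, Prototype=1, Plan=3, Sync=2.

2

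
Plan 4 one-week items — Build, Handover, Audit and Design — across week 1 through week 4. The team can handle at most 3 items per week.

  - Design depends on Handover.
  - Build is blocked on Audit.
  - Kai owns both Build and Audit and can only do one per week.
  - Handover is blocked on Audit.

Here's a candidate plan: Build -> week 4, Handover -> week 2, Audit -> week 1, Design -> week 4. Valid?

Yes

Design depends on Handover — holds.
Build is blocked on Audit — holds.
Kai owns both Build and Audit and can only do one per week — holds.
Handover is blocked on Audit — holds.
The team can handle at most 3 items per week — holds.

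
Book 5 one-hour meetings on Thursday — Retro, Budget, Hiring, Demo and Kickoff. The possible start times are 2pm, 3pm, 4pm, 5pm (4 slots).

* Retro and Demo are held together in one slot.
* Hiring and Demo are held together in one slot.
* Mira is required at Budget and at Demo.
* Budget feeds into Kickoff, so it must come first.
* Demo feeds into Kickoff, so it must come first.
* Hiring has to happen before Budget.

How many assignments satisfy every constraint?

4

Enumerating: Kickoff=4pm; Hiring=2pm; Demo=2pm; Retro=2pm; Budget=3pm | Hiring in 2pm, Retro in 2pm, Budget in 3pm, Demo in 2pm, Kickoff in 5pm | Retro in 2pm; Kickoff in 5pm; Demo in 2pm; Hiring in 2pm; Budget in 4pm | Hiring=3pm, Kickoff=5pm, Retro=3pm, Demo=3pm, Budget=4pm.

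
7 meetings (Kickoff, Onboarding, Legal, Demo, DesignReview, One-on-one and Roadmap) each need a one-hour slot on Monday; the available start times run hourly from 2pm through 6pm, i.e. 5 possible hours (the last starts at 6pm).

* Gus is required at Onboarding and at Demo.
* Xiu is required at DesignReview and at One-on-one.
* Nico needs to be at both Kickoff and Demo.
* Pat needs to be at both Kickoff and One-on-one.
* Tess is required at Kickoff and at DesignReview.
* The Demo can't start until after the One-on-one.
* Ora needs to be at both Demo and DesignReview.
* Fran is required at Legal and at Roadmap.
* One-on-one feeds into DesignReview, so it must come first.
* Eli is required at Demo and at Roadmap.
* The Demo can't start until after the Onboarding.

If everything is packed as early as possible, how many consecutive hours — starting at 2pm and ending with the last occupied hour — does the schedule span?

4

The precedence chain requires at least 2 distinct hours.
Those bounds only give 2; check 3 hours directly (anything shorter is at least as hard).
Could 3 hours be enough, i.e. nothing placed later than 4pm? No: Demo must come after Onboarding (at 2pm or later) → {3pm, 4pm}; DesignReview must come after One-on-one (at 2pm or later) → {3pm, 4pm}; One-on-one must come before DesignReview (at 4pm or earlier) → {2pm, 3pm}; Kickoff, Demo, DesignReview and One-on-one must all be in different hours (Kickoff/Demo can't share; Kickoff/DesignReview can't share; Kickoff/One-on-one can't share; Demo/DesignReview can't share; Demo and One-on-one are ordered by precedence; DesignReview/One-on-one can't share), but they are limited to Kickoff in {2pm, 3pm, 4pm}, Demo in {3pm, 4pm}, DesignReview in {3pm, 4pm}, One-on-one in {2pm, 3pm} — together just 3 hours: 4 meetings can't fit in 3 distinct hours.
So 3 hours is not enough.
4 works (last occupied hour: 5pm): for example Demo -> 3pm, One-on-one -> 2pm, Legal -> 2pm, Roadmap -> 4pm, DesignReview -> 4pm, Kickoff -> 5pm, Onboarding -> 2pm.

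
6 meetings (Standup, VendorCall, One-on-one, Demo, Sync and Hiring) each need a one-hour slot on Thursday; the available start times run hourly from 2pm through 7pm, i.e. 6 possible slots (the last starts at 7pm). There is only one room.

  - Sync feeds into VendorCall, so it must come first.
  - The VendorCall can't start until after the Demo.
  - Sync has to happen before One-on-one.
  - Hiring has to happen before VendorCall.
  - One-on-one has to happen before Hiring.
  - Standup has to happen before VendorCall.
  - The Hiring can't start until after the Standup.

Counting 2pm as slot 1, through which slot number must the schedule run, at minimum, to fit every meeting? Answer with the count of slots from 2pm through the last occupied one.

The precedence chain requires at least 4 distinct slots.
With at most 1 per slot and 6 meetings, at least 6 slots are needed.
6 works (last occupied slot: 7pm): for example Hiring in 5pm; Demo in 6pm; Sync in 3pm; Standup in 2pm; VendorCall in 7pm; One-on-one in 4pm.

6 slots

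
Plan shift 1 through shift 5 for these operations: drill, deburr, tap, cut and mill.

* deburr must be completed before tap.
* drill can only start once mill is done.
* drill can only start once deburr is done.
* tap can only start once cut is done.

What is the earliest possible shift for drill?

Precedence pushes drill to at least shift 2.
drill at shift 2 is achievable: drill -> shift 2; tap -> shift 2; mill -> shift 1; deburr -> shift 1; cut -> shift 1.

shift 2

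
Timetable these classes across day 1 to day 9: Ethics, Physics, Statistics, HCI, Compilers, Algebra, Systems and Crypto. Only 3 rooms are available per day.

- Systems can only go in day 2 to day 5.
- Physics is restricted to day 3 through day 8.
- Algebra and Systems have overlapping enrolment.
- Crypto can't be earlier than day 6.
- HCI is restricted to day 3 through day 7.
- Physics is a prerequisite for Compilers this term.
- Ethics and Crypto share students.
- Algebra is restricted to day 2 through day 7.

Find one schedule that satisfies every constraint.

Compilers -> day 4, Statistics -> day 1, Systems -> day 2, Physics -> day 3, Crypto -> day 6, Algebra -> day 3, Ethics -> day 1, HCI -> day 3

Checking: Physics(day 3) before Compilers(day 4); Algebra(day 3) != Systems(day 2); Ethics(day 1) != Crypto(day 6); HCI=day 3 in [day 3,day 7]; Systems=day 2 in [day 2,day 5]; Algebra=day 3 in [day 2,day 7]; Physics=day 3 in [day 3,day 8]; Crypto=day 6 in [day 6,day 9]; max 3 per day (cap 3).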